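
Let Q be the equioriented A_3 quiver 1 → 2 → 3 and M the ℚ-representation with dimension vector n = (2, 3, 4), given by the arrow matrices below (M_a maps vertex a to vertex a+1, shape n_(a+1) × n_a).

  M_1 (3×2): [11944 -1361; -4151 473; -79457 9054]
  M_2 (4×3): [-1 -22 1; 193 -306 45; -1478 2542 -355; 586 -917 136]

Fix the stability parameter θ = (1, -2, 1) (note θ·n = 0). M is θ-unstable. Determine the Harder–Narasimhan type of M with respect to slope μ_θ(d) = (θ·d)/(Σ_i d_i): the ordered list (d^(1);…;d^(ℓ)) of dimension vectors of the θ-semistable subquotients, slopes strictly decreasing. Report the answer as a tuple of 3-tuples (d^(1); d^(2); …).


Barcode: M ≅ I[1,3]^2, I[2,3], I[3,3]. HN layers by μ_θ (3 steps, strictly decreasing):
  μ^(1)=1; μ^(2)=-1/2; μ^(3)=-2

((0, 0, 4); (2, 2, 0); (0, 1, 0))


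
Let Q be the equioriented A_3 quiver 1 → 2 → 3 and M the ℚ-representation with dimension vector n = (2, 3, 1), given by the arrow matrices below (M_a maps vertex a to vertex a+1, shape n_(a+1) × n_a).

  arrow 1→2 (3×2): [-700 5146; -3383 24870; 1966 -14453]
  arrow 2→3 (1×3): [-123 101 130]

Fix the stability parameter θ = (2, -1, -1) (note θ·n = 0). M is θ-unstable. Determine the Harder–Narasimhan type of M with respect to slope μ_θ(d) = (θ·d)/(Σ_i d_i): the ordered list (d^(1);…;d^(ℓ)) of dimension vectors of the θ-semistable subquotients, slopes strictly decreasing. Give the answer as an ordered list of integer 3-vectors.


Via rank(M_{q-1}∘⋯∘M_p): M ≅ I[1,2], I[1,3], I[2,2].
μ_θ-semistable layers: μ^(1)=1/2; μ^(2)=0; μ^(3)=-1

((1, 1, 0); (1, 1, 1); (0, 1, 0))


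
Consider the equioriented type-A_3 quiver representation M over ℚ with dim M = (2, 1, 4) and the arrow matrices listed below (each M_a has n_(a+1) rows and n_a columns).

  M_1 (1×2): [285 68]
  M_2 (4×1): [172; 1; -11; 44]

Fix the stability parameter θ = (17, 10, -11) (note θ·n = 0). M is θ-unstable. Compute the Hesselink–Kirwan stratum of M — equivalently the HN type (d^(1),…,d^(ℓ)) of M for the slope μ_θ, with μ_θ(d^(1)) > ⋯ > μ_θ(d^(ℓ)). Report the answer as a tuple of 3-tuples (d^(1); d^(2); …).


Barcode: M ≅ I[1,1], I[1,3], I[3,3]^3. HN layers by μ_θ (3 steps, strictly decreasing):
  μ^(1)=17; μ^(2)=16/3; μ^(3)=-11

((1, 0, 0); (1, 1, 1); (0, 0, 3))


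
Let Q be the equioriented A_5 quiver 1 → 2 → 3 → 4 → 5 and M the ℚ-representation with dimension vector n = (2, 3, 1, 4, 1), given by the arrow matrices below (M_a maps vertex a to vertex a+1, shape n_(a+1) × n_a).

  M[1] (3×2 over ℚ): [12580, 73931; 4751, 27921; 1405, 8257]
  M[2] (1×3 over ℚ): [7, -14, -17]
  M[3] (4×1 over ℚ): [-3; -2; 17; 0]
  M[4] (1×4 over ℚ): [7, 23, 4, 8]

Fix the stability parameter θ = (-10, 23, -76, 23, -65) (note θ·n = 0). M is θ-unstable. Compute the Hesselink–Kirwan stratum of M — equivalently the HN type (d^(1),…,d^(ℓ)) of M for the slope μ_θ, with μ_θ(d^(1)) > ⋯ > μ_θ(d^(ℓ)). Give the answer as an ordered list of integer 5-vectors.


Interval decomposition of M: I[1,2], I[1,5], I[2,2], I[4,4]^3.
HN type (ℓ=3): μ^(1)=23; μ^(2)=-10; μ^(3)=-21

((0, 2, 0, 3, 0); (1, 0, 0, 0, 0); (1, 1, 1, 1, 1))


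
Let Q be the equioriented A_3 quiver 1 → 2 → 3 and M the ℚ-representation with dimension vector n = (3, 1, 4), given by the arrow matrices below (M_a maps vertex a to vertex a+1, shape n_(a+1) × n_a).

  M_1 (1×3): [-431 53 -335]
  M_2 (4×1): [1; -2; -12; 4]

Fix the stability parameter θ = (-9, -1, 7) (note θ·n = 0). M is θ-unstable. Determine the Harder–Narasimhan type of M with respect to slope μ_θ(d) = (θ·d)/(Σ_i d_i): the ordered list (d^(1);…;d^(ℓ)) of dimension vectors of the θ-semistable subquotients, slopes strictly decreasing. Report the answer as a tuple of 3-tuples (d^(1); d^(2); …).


Barcode: M ≅ I[1,1]^2, I[1,3], I[3,3]^3. HN layers by μ_θ (3 steps, strictly decreasing):
  μ^(1)=7; μ^(2)=-1; μ^(3)=-9

((0, 0, 4); (0, 1, 0); (3, 0, 0))


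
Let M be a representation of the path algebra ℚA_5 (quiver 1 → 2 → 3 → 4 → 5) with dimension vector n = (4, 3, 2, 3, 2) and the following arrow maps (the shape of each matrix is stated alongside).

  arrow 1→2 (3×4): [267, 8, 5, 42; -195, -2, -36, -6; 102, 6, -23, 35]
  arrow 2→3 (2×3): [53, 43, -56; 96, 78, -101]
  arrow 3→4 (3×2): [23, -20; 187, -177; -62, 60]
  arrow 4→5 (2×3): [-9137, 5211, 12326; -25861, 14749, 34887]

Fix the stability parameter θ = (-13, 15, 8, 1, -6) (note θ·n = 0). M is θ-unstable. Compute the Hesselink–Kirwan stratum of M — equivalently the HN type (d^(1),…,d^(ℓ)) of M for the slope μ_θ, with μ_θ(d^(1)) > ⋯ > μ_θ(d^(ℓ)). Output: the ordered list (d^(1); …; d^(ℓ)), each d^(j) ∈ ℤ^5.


Interval decomposition of M: I[1,1], I[1,2], I[1,4], I[1,5], I[4,5].
HN type (ℓ=5): μ^(1)=15; μ^(2)=8; μ^(3)=9/2; μ^(4)=-5/2; μ^(5)=-13

((0, 1, 0, 0, 0); (0, 1, 1, 1, 0); (0, 1, 1, 1, 1); (0, 0, 0, 1, 1); (4, 0, 0, 0, 0))


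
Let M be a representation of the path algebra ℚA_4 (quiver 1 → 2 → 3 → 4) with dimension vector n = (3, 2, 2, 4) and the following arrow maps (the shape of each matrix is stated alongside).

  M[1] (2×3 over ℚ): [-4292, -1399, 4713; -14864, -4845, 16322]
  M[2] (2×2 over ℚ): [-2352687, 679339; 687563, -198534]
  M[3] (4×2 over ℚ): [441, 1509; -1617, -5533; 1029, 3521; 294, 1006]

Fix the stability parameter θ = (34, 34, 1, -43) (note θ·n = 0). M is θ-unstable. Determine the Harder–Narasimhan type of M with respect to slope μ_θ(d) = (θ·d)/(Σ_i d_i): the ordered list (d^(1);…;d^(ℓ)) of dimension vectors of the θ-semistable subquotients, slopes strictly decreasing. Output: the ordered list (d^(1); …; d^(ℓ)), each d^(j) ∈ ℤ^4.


Interval decomposition of M: I[1,1], I[1,3], I[1,4], I[4,4]^3.
HN type (ℓ=4): μ^(1)=34; μ^(2)=23; μ^(3)=13/2; μ^(4)=-43

((1, 0, 0, 0); (1, 1, 1, 0); (1, 1, 1, 1); (0, 0, 0, 3))


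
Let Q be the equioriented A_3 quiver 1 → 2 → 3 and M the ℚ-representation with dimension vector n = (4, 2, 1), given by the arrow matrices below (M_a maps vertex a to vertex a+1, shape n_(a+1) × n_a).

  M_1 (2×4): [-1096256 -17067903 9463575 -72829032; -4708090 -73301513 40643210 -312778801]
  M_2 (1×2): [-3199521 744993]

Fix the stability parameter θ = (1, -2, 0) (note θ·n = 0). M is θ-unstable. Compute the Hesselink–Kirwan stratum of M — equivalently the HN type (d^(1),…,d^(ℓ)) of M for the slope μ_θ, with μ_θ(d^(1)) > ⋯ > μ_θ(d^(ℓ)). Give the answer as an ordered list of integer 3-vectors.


Via rank(M_{q-1}∘⋯∘M_p): M ≅ I[1,1]^2, I[1,2], I[1,3].
μ_θ-semistable layers: μ^(1)=1; μ^(2)=0; μ^(3)=-1/2

((2, 0, 0); (0, 0, 1); (2, 2, 0))


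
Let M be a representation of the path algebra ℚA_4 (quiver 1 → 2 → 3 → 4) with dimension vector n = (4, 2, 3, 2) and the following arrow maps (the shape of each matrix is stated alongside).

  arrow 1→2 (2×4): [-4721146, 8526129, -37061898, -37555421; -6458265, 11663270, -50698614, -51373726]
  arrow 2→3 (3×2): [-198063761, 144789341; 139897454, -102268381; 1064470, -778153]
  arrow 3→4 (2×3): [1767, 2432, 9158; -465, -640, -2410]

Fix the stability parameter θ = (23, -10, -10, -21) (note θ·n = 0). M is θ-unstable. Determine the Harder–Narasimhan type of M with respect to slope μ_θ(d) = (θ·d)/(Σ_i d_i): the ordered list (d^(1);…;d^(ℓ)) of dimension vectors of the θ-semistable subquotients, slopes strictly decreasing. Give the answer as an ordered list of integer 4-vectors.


Interval decomposition of M: I[1,1]^2, I[1,3], I[1,4], I[3,3], I[4,4].
HN type (ℓ=5): μ^(1)=23; μ^(2)=1; μ^(3)=-9/2; μ^(4)=-10; μ^(5)=-21

((2, 0, 0, 0); (1, 1, 1, 0); (1, 1, 1, 1); (0, 0, 1, 0); (0, 0, 0, 1))


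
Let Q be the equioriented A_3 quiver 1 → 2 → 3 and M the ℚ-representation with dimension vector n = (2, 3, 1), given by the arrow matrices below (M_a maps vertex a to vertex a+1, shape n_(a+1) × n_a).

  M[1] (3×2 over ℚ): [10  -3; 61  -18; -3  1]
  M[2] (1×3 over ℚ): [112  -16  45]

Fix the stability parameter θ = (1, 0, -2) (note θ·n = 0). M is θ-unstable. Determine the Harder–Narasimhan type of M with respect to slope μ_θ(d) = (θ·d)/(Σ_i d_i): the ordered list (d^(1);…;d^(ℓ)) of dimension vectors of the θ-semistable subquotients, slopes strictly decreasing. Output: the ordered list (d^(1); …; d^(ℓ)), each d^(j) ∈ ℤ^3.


Via rank(M_{q-1}∘⋯∘M_p): M ≅ I[1,2], I[1,3], I[2,2].
μ_θ-semistable layers: μ^(1)=1/2; μ^(2)=0; μ^(3)=-1/3

((1, 1, 0); (0, 1, 0); (1, 1, 1))


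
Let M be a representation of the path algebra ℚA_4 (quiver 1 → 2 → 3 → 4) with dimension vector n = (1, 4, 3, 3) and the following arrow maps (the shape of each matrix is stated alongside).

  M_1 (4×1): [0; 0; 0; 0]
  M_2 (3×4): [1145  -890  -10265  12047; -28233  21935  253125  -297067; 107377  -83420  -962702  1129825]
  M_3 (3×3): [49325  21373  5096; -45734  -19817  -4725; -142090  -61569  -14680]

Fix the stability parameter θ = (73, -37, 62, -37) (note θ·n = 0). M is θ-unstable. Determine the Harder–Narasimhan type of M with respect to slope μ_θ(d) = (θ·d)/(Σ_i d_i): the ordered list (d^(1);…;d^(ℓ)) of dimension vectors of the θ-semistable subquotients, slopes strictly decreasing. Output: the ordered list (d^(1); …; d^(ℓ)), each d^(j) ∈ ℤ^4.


Via rank(M_{q-1}∘⋯∘M_p): M ≅ I[1,1], I[2,2], I[2,4]^3.
μ_θ-semistable layers: μ^(1)=73; μ^(2)=25/2; μ^(3)=-37

((1, 0, 0, 0); (0, 0, 3, 3); (0, 4, 0, 0))


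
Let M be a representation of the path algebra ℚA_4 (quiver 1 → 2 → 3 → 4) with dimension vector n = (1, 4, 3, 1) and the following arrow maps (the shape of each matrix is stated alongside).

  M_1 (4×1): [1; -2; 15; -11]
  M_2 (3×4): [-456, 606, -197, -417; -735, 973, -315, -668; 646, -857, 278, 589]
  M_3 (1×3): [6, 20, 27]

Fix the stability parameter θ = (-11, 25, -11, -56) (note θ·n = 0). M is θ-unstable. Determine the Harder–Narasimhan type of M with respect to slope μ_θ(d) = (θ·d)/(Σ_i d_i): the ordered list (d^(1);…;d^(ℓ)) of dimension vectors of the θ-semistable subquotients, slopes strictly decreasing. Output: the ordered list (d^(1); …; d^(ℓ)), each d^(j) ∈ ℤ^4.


Via rank(M_{q-1}∘⋯∘M_p): M ≅ I[1,4], I[2,2], I[2,3]^2.
μ_θ-semistable layers: μ^(1)=25; μ^(2)=7; μ^(3)=-53/4

((0, 1, 0, 0); (0, 2, 2, 0); (1, 1, 1, 1))


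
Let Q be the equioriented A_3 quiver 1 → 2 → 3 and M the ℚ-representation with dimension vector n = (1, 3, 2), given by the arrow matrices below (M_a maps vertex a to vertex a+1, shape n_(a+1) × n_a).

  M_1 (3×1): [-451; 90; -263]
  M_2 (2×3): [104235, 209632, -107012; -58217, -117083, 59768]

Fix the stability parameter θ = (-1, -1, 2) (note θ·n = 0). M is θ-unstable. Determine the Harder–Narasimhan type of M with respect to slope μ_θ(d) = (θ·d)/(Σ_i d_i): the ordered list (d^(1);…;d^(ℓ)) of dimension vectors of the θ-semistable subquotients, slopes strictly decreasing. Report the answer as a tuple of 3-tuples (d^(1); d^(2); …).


Barcode: M ≅ I[1,3], I[2,2], I[2,3]. HN layers by μ_θ (2 steps, strictly decreasing):
  μ^(1)=2; μ^(2)=-1

((0, 0, 2); (1, 3, 0))


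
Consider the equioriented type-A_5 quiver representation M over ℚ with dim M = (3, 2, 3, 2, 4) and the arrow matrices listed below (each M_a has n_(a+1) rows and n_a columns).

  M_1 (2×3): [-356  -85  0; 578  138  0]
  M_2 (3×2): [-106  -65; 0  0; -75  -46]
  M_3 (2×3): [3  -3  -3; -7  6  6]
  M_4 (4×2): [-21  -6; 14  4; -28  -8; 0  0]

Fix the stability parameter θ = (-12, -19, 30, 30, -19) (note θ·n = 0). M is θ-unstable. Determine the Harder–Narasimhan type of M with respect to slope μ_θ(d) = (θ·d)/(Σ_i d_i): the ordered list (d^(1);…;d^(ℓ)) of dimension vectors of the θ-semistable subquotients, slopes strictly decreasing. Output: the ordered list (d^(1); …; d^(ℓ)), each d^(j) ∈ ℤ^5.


Barcode: M ≅ I[1,1], I[1,4], I[1,5], I[3,3], I[5,5]^3. HN layers by μ_θ (5 steps, strictly decreasing):
  μ^(1)=30; μ^(2)=41/3; μ^(3)=-12; μ^(4)=-31/2; μ^(5)=-19

((0, 0, 2, 1, 0); (0, 0, 1, 1, 1); (1, 0, 0, 0, 0); (2, 2, 0, 0, 0); (0, 0, 0, 0, 3))


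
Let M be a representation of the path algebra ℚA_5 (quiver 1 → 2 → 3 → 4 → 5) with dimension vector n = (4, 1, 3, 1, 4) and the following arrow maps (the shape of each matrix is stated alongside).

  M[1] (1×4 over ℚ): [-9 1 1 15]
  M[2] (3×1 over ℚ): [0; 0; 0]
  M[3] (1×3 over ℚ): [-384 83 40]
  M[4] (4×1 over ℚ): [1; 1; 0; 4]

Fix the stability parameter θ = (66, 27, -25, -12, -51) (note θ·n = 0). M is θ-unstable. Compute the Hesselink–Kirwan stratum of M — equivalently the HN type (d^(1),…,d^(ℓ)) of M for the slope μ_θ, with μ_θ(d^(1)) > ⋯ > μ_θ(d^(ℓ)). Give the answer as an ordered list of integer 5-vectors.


Barcode: M ≅ I[1,1]^3, I[1,2], I[3,3]^2, I[3,5], I[5,5]^3. HN layers by μ_θ (5 steps, strictly decreasing):
  μ^(1)=66; μ^(2)=93/2; μ^(3)=-25; μ^(4)=-88/3; μ^(5)=-51

((3, 0, 0, 0, 0); (1, 1, 0, 0, 0); (0, 0, 2, 0, 0); (0, 0, 1, 1, 1); (0, 0, 0, 0, 3))


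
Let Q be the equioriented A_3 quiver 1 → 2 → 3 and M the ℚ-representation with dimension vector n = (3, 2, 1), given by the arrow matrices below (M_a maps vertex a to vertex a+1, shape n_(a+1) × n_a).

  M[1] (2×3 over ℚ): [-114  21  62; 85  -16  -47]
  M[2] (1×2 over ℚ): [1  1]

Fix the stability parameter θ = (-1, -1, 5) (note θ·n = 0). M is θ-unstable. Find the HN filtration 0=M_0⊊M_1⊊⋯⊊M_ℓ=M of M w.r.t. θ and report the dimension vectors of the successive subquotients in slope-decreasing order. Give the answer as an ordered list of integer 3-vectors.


Interval decomposition of M: I[1,1], I[1,2], I[1,3].
HN type (ℓ=2): μ^(1)=5; μ^(2)=-1

((0, 0, 1); (3, 2, 0))


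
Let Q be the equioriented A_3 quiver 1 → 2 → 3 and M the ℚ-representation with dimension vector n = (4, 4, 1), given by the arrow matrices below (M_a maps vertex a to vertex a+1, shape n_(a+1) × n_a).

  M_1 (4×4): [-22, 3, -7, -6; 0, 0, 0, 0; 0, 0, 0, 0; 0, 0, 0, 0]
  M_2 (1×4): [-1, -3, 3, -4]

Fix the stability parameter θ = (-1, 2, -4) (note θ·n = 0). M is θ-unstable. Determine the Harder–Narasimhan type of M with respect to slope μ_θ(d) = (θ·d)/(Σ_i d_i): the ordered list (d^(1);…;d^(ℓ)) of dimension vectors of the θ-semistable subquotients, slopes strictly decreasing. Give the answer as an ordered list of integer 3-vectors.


Interval decomposition of M: I[1,1]^3, I[1,3], I[2,2]^3.
HN type (ℓ=2): μ^(1)=2; μ^(2)=-1

((0, 3, 0); (4, 1, 1))


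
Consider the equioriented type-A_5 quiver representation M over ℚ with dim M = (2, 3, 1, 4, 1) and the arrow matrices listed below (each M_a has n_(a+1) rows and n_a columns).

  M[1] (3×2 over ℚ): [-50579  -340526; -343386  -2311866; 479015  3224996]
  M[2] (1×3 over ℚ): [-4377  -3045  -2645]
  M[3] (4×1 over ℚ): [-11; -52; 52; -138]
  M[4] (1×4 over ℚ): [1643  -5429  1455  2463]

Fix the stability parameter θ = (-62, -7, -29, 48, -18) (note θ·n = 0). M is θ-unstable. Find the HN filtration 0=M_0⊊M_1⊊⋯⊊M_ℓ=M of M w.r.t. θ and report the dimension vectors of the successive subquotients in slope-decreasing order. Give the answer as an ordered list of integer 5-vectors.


Via rank(M_{q-1}∘⋯∘M_p): M ≅ I[1,2], I[1,5], I[2,2], I[4,4]^3.
μ_θ-semistable layers: μ^(1)=48; μ^(2)=15; μ^(3)=-7; μ^(4)=-18; μ^(5)=-62

((0, 0, 0, 3, 0); (0, 0, 0, 1, 1); (0, 2, 0, 0, 0); (0, 1, 1, 0, 0); (2, 0, 0, 0, 0))


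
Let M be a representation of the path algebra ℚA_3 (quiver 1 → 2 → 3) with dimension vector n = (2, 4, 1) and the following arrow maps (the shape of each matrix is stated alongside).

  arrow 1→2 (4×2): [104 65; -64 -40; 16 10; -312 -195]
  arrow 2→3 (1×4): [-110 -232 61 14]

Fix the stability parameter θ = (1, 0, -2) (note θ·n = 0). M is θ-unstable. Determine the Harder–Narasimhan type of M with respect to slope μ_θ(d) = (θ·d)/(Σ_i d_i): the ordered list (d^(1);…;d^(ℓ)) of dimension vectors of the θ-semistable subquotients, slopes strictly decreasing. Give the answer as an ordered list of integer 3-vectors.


Via rank(M_{q-1}∘⋯∘M_p): M ≅ I[1,1], I[1,3], I[2,2]^3.
μ_θ-semistable layers: μ^(1)=1; μ^(2)=0; μ^(3)=-1/3

((1, 0, 0); (0, 3, 0); (1, 1, 1))


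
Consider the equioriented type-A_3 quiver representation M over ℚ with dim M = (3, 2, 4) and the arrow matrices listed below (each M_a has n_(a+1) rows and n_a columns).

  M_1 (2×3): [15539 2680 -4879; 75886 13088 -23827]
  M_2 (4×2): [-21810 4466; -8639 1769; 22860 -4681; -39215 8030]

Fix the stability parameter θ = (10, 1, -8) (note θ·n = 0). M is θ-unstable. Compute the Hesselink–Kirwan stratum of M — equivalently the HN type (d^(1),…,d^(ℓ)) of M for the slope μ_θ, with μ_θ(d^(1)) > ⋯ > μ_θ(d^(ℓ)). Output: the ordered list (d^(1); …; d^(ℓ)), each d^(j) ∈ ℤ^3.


Via rank(M_{q-1}∘⋯∘M_p): M ≅ I[1,1], I[1,3]^2, I[3,3]^2.
μ_θ-semistable layers: μ^(1)=10; μ^(2)=1; μ^(3)=-8

((1, 0, 0); (2, 2, 2); (0, 0, 2))


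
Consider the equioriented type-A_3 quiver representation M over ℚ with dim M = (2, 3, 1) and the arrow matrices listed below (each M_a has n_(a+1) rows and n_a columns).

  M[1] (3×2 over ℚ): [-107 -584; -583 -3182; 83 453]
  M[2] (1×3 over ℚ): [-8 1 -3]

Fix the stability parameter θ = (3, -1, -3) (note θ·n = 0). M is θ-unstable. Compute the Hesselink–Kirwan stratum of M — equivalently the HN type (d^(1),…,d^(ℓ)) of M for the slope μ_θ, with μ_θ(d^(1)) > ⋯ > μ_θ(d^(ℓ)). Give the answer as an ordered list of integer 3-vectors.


Via rank(M_{q-1}∘⋯∘M_p): M ≅ I[1,2], I[1,3], I[2,2].
μ_θ-semistable layers: μ^(1)=1; μ^(2)=-1/3; μ^(3)=-1

((1, 1, 0); (1, 1, 1); (0, 1, 0))


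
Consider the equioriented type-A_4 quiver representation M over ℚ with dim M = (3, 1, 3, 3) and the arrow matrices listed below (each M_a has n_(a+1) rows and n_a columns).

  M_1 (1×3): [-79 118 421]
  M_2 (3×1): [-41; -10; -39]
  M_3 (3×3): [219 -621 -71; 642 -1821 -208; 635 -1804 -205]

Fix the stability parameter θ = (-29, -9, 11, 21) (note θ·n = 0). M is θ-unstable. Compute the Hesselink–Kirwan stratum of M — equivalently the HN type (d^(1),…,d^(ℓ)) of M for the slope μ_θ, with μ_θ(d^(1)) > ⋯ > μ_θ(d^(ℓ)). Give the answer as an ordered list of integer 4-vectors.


Barcode: M ≅ I[1,1]^2, I[1,3], I[3,4]^2, I[4,4]. HN layers by μ_θ (4 steps, strictly decreasing):
  μ^(1)=21; μ^(2)=11; μ^(3)=-9; μ^(4)=-29

((0, 0, 0, 3); (0, 0, 3, 0); (0, 1, 0, 0); (3, 0, 0, 0))


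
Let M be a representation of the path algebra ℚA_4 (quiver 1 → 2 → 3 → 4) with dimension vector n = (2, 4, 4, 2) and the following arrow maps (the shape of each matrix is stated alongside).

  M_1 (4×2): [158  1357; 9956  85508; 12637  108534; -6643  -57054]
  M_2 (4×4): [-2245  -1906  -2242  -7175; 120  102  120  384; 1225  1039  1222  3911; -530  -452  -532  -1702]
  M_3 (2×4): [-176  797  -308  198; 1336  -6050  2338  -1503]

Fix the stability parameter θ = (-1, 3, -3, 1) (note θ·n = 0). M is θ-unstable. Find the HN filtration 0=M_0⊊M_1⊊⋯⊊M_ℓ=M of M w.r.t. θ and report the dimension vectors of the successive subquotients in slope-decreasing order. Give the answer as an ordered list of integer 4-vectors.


Interval decomposition of M: I[1,2], I[1,3], I[2,2], I[2,4], I[3,3], I[3,4].
HN type (ℓ=5): μ^(1)=3; μ^(2)=1; μ^(3)=0; μ^(4)=-1; μ^(5)=-3

((0, 2, 0, 0); (0, 0, 0, 2); (0, 2, 2, 0); (2, 0, 0, 0); (0, 0, 2, 0))


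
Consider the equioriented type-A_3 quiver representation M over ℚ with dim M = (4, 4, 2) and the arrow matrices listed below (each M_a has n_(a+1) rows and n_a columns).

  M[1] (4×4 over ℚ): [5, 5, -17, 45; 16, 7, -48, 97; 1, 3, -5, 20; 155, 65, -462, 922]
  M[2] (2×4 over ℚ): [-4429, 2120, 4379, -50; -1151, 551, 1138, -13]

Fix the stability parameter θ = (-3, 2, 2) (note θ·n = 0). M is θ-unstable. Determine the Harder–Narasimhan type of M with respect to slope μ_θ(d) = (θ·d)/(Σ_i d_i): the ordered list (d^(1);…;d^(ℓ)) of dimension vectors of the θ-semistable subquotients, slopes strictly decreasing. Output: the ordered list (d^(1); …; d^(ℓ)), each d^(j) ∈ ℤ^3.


Via rank(M_{q-1}∘⋯∘M_p): M ≅ I[1,2]^2, I[1,3]^2.
μ_θ-semistable layers: μ^(1)=2; μ^(2)=-3

((0, 4, 2); (4, 0, 0))


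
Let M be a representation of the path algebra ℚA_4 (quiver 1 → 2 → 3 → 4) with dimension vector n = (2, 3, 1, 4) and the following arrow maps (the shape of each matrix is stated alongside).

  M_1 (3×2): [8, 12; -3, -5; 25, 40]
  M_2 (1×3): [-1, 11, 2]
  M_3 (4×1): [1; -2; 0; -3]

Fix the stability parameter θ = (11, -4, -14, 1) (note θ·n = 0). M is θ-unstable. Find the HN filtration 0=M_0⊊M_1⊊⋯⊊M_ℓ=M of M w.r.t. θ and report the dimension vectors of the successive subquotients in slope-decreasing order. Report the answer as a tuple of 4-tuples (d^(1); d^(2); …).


Interval decomposition of M: I[1,2], I[1,4], I[2,2], I[4,4]^3.
HN type (ℓ=4): μ^(1)=7/2; μ^(2)=1; μ^(3)=-7/3; μ^(4)=-4

((1, 1, 0, 0); (0, 0, 0, 4); (1, 1, 1, 0); (0, 1, 0, 0))


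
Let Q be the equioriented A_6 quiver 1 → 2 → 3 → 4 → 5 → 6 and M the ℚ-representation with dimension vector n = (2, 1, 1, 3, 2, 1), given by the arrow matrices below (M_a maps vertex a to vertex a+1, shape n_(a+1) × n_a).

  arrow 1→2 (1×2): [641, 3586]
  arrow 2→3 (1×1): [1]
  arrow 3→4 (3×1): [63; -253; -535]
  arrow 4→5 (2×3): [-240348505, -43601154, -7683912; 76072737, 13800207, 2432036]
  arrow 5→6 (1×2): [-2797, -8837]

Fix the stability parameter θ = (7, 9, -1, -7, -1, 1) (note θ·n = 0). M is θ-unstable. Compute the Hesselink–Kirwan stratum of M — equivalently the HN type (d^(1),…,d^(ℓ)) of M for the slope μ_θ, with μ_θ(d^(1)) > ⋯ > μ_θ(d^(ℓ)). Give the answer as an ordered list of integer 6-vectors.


Barcode: M ≅ I[1,1], I[1,6], I[4,4], I[4,5]. HN layers by μ_θ (4 steps, strictly decreasing):
  μ^(1)=7; μ^(2)=4/3; μ^(3)=-1; μ^(4)=-7

((1, 0, 0, 0, 0, 0); (1, 1, 1, 1, 1, 1); (0, 0, 0, 0, 1, 0); (0, 0, 0, 2, 0, 0))


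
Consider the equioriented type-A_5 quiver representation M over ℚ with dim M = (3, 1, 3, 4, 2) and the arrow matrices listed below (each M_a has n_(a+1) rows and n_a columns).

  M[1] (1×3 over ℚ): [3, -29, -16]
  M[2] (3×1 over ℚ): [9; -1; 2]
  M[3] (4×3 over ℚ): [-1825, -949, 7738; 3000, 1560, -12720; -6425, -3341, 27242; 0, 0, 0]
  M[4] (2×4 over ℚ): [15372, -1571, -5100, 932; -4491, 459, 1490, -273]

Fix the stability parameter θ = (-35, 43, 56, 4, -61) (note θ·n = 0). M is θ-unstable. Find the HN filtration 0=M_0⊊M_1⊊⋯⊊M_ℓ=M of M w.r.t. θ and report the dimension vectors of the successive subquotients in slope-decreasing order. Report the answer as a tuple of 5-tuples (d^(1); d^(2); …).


Interval decomposition of M: I[1,1]^2, I[1,3], I[3,3], I[3,5], I[4,4]^2, I[4,5].
HN type (ℓ=6): μ^(1)=56; μ^(2)=43; μ^(3)=4; μ^(4)=-1/3; μ^(5)=-57/2; μ^(6)=-35

((0, 0, 2, 0, 0); (0, 1, 0, 0, 0); (0, 0, 0, 2, 0); (0, 0, 1, 1, 1); (0, 0, 0, 1, 1); (3, 0, 0, 0, 0))


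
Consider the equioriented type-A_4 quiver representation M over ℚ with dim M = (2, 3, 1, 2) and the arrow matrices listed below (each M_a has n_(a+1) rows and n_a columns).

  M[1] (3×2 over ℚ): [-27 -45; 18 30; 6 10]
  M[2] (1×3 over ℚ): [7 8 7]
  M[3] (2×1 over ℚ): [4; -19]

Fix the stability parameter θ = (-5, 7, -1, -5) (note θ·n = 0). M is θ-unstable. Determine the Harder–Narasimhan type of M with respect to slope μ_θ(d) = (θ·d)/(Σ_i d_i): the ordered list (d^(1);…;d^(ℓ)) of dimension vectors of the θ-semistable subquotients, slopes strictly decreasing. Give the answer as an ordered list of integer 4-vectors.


Via rank(M_{q-1}∘⋯∘M_p): M ≅ I[1,1], I[1,4], I[2,2]^2, I[4,4].
μ_θ-semistable layers: μ^(1)=7; μ^(2)=1/3; μ^(3)=-5

((0, 2, 0, 0); (0, 1, 1, 1); (2, 0, 0, 1))


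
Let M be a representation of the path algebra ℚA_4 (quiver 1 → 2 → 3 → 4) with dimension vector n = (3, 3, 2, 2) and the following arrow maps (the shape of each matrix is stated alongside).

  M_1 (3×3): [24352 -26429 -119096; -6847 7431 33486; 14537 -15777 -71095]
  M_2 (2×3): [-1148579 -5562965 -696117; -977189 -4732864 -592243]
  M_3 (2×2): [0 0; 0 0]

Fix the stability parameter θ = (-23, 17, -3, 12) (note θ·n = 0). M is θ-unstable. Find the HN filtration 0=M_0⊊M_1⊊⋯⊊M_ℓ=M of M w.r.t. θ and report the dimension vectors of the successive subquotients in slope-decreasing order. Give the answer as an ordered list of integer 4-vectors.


Interval decomposition of M: I[1,2], I[1,3]^2, I[4,4]^2.
HN type (ℓ=4): μ^(1)=17; μ^(2)=12; μ^(3)=7; μ^(4)=-23

((0, 1, 0, 0); (0, 0, 0, 2); (0, 2, 2, 0); (3, 0, 0, 0))


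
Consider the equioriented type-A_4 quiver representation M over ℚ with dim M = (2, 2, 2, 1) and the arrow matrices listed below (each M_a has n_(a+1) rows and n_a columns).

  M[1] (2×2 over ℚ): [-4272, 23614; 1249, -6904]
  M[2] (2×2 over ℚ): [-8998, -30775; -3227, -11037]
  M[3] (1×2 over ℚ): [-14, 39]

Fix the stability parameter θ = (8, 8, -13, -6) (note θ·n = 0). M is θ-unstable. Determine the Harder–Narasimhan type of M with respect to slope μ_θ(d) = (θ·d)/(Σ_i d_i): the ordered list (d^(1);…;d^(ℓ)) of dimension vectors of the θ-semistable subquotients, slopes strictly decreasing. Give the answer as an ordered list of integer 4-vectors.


Barcode: M ≅ I[1,3], I[1,4]. HN layers by μ_θ (2 steps, strictly decreasing):
  μ^(1)=1; μ^(2)=-3/4

((1, 1, 1, 0); (1, 1, 1, 1))


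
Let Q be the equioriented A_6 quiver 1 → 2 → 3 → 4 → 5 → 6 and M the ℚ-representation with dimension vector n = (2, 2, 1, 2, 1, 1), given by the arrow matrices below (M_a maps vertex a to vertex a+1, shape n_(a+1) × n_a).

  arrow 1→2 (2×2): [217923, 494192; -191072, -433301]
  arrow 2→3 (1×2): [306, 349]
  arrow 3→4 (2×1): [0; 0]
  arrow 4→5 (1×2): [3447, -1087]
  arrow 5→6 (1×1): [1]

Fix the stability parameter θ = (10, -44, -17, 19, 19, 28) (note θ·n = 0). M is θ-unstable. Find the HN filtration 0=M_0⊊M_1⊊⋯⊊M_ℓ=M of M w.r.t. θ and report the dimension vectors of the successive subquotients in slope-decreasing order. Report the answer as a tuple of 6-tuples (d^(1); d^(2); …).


Barcode: M ≅ I[1,2], I[1,3], I[4,4], I[4,6]. HN layers by μ_θ (3 steps, strictly decreasing):
  μ^(1)=28; μ^(2)=19; μ^(3)=-17

((0, 0, 0, 0, 0, 1); (0, 0, 0, 2, 1, 0); (2, 2, 1, 0, 0, 0))


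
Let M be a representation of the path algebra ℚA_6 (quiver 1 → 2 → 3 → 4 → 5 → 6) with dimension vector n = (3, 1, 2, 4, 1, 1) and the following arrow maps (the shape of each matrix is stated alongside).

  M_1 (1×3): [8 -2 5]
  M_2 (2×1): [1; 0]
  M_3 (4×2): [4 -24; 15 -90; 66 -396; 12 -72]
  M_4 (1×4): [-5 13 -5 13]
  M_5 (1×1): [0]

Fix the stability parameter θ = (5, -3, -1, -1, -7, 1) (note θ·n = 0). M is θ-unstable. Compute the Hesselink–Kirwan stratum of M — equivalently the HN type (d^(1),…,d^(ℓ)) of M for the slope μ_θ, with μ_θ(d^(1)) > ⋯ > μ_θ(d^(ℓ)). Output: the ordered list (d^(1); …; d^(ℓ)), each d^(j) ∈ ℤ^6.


Barcode: M ≅ I[1,1]^2, I[1,5], I[3,3], I[4,4]^3, I[6,6]. HN layers by μ_θ (4 steps, strictly decreasing):
  μ^(1)=5; μ^(2)=1; μ^(3)=-1; μ^(4)=-7/5

((2, 0, 0, 0, 0, 0); (0, 0, 0, 0, 0, 1); (0, 0, 1, 3, 0, 0); (1, 1, 1, 1, 1, 0))


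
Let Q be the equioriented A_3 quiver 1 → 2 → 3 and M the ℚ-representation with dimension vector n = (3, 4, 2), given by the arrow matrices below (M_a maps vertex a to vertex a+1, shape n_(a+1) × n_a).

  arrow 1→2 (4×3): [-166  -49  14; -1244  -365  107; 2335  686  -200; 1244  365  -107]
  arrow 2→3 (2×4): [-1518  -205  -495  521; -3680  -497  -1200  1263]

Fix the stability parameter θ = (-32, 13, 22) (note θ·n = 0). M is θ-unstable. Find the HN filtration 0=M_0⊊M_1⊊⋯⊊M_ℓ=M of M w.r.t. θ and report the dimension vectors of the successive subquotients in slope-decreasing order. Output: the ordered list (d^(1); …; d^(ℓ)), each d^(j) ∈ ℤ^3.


Barcode: M ≅ I[1,2]^2, I[1,3], I[2,3]. HN layers by μ_θ (3 steps, strictly decreasing):
  μ^(1)=22; μ^(2)=13; μ^(3)=-32

((0, 0, 2); (0, 4, 0); (3, 0, 0))


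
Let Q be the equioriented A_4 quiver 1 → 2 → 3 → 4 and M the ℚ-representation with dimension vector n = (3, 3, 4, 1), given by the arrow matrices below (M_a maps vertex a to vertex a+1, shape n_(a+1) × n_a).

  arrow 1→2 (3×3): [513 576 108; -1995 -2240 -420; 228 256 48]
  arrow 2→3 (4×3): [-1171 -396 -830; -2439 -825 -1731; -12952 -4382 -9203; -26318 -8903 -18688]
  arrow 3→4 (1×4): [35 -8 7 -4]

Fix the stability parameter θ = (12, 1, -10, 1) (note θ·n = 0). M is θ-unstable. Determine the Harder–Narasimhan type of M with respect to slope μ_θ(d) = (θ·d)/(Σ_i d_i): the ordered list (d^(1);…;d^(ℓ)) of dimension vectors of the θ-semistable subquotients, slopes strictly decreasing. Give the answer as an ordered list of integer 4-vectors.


Barcode: M ≅ I[1,1]^2, I[1,4], I[2,3]^2, I[3,3]. HN layers by μ_θ (4 steps, strictly decreasing):
  μ^(1)=12; μ^(2)=1; μ^(3)=-9/2; μ^(4)=-10

((2, 0, 0, 0); (1, 1, 1, 1); (0, 2, 2, 0); (0, 0, 1, 0))


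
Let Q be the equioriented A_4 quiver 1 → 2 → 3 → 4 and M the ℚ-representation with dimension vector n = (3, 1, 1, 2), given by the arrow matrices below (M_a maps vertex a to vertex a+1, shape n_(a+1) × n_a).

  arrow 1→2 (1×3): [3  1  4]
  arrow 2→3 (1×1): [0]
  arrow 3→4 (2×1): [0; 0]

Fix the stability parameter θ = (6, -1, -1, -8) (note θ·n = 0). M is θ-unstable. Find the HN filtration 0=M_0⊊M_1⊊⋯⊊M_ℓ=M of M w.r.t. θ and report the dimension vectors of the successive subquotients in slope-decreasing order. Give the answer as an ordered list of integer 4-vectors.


Via rank(M_{q-1}∘⋯∘M_p): M ≅ I[1,1]^2, I[1,2], I[3,3], I[4,4]^2.
μ_θ-semistable layers: μ^(1)=6; μ^(2)=5/2; μ^(3)=-1; μ^(4)=-8

((2, 0, 0, 0); (1, 1, 0, 0); (0, 0, 1, 0); (0, 0, 0, 2))


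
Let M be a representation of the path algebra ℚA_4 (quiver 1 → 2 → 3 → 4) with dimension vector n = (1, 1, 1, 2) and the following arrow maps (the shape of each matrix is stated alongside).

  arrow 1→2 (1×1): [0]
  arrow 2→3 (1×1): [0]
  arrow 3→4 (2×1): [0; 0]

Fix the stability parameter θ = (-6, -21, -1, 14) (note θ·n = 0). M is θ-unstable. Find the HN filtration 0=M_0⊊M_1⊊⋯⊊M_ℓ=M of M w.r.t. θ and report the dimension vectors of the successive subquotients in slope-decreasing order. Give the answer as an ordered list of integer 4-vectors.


Interval decomposition of M: I[1,1], I[2,2], I[3,3], I[4,4]^2.
HN type (ℓ=4): μ^(1)=14; μ^(2)=-1; μ^(3)=-6; μ^(4)=-21

((0, 0, 0, 2); (0, 0, 1, 0); (1, 0, 0, 0); (0, 1, 0, 0))


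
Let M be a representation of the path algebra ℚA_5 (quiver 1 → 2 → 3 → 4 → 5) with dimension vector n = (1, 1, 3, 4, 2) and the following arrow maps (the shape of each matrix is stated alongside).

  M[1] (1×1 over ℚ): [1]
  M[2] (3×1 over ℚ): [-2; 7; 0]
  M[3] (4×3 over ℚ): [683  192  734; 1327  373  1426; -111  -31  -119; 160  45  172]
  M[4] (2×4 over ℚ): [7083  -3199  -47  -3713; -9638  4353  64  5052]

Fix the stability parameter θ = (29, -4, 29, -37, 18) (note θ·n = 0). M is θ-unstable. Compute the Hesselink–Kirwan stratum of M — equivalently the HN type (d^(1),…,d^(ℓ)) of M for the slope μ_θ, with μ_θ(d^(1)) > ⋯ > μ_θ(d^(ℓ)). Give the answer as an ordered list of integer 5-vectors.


Barcode: M ≅ I[1,5], I[3,4], I[3,5], I[4,4]. HN layers by μ_θ (4 steps, strictly decreasing):
  μ^(1)=18; μ^(2)=17/4; μ^(3)=-4; μ^(4)=-37

((0, 0, 0, 0, 2); (1, 1, 1, 1, 0); (0, 0, 2, 2, 0); (0, 0, 0, 1, 0))


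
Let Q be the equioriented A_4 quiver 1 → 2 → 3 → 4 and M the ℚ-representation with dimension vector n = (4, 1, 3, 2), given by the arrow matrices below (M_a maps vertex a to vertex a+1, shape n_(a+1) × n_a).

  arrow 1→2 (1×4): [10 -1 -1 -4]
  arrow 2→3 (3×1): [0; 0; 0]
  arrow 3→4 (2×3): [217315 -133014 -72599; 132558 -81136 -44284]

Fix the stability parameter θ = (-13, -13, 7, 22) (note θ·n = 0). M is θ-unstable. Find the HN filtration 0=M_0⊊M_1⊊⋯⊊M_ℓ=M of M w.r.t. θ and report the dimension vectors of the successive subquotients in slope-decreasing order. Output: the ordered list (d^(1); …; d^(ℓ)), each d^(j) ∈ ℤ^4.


Barcode: M ≅ I[1,1]^3, I[1,2], I[3,3], I[3,4]^2. HN layers by μ_θ (3 steps, strictly decreasing):
  μ^(1)=22; μ^(2)=7; μ^(3)=-13

((0, 0, 0, 2); (0, 0, 3, 0); (4, 1, 0, 0))


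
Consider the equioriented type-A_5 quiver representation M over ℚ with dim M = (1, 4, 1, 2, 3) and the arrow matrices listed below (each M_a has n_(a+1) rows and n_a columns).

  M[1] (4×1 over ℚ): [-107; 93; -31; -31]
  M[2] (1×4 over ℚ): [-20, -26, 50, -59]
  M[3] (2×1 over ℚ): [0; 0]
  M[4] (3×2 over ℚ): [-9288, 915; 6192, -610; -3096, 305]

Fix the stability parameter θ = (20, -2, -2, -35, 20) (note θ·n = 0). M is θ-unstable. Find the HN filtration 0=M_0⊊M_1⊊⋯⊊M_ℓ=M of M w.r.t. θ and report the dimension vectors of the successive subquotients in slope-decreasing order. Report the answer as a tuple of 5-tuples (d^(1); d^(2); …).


Barcode: M ≅ I[1,3], I[2,2]^3, I[4,4], I[4,5], I[5,5]^2. HN layers by μ_θ (4 steps, strictly decreasing):
  μ^(1)=20; μ^(2)=16/3; μ^(3)=-2; μ^(4)=-35

((0, 0, 0, 0, 3); (1, 1, 1, 0, 0); (0, 3, 0, 0, 0); (0, 0, 0, 2, 0))


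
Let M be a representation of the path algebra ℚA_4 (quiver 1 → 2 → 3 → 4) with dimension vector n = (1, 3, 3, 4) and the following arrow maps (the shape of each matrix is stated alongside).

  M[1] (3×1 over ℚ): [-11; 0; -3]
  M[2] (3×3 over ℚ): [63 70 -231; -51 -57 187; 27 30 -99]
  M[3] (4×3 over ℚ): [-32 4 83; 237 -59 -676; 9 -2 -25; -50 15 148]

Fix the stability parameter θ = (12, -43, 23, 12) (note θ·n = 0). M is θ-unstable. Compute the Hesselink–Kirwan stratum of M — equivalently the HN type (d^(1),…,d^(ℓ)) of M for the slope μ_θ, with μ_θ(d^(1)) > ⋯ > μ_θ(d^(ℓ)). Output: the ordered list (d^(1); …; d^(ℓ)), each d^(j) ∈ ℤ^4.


Barcode: M ≅ I[1,2], I[2,4]^2, I[3,4], I[4,4]. HN layers by μ_θ (4 steps, strictly decreasing):
  μ^(1)=35/2; μ^(2)=12; μ^(3)=-31/2; μ^(4)=-43

((0, 0, 3, 3); (0, 0, 0, 1); (1, 1, 0, 0); (0, 2, 0, 0))


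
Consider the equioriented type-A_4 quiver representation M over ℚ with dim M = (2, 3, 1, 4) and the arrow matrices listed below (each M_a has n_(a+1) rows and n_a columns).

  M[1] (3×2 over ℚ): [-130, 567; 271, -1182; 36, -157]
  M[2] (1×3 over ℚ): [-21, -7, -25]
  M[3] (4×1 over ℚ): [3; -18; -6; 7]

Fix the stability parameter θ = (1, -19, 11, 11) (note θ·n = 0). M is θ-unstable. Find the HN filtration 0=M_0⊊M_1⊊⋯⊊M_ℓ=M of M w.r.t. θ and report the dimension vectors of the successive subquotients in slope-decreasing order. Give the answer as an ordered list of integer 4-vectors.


Interval decomposition of M: I[1,2], I[1,4], I[2,2], I[4,4]^3.
HN type (ℓ=3): μ^(1)=11; μ^(2)=-9; μ^(3)=-19

((0, 0, 1, 4); (2, 2, 0, 0); (0, 1, 0, 0))


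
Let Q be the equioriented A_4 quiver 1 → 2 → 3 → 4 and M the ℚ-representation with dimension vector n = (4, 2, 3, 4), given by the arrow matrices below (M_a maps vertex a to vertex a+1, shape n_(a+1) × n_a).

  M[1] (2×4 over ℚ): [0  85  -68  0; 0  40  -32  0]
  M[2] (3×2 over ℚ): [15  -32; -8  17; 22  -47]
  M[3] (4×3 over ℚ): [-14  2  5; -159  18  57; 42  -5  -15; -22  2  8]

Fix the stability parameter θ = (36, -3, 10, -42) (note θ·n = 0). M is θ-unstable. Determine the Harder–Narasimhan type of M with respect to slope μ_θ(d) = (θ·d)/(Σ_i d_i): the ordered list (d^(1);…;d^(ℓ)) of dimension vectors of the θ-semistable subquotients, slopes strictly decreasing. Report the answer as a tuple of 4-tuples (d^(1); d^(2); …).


Interval decomposition of M: I[1,1]^3, I[1,4], I[2,4], I[3,4], I[4,4].
HN type (ℓ=5): μ^(1)=36; μ^(2)=1/4; μ^(3)=-35/3; μ^(4)=-16; μ^(5)=-42

((3, 0, 0, 0); (1, 1, 1, 1); (0, 1, 1, 1); (0, 0, 1, 1); (0, 0, 0, 1))


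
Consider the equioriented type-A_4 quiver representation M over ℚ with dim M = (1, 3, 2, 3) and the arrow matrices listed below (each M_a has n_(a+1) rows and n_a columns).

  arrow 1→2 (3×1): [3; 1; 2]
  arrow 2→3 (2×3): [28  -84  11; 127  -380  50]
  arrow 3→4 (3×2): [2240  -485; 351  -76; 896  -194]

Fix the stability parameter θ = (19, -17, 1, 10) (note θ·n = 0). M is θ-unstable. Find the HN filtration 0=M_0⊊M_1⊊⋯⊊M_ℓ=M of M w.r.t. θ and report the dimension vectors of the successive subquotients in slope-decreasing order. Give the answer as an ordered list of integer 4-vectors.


Barcode: M ≅ I[1,4], I[2,2], I[2,4], I[4,4]. HN layers by μ_θ (3 steps, strictly decreasing):
  μ^(1)=10; μ^(2)=1; μ^(3)=-17

((0, 0, 0, 3); (1, 1, 2, 0); (0, 2, 0, 0))


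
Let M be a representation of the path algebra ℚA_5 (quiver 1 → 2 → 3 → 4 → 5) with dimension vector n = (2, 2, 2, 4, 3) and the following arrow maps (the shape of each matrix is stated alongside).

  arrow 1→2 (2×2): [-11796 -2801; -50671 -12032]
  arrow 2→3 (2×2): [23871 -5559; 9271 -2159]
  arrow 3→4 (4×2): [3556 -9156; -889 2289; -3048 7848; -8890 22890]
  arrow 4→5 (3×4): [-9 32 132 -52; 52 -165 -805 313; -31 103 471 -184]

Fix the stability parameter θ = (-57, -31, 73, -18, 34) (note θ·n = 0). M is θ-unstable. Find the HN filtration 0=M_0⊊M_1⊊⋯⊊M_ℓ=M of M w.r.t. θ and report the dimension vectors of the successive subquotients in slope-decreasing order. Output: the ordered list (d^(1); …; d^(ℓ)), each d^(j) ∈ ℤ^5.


Interval decomposition of M: I[1,2], I[1,3], I[3,5], I[4,4], I[4,5]^2.
HN type (ℓ=6): μ^(1)=73; μ^(2)=34; μ^(3)=55/2; μ^(4)=-18; μ^(5)=-31; μ^(6)=-57

((0, 0, 1, 0, 0); (0, 0, 0, 0, 3); (0, 0, 1, 1, 0); (0, 0, 0, 3, 0); (0, 2, 0, 0, 0); (2, 0, 0, 0, 0))


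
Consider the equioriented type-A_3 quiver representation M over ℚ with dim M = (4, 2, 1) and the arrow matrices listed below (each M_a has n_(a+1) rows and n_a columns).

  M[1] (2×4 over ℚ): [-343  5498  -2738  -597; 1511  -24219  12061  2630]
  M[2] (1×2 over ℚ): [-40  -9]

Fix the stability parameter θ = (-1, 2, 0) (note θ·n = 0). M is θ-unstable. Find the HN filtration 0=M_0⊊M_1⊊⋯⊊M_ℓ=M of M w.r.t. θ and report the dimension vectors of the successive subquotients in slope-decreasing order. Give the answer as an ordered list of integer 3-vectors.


Barcode: M ≅ I[1,1]^2, I[1,2], I[1,3]. HN layers by μ_θ (3 steps, strictly decreasing):
  μ^(1)=2; μ^(2)=1; μ^(3)=-1

((0, 1, 0); (0, 1, 1); (4, 0, 0))


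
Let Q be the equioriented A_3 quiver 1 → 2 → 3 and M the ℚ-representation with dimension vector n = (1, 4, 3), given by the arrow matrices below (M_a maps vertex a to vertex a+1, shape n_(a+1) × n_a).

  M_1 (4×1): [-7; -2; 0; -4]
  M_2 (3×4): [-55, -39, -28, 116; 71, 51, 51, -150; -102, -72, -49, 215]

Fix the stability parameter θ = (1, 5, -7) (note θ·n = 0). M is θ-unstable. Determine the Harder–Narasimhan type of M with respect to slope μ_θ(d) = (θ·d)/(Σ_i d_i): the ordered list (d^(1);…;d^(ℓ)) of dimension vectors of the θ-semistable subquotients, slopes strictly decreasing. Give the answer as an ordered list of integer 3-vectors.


Barcode: M ≅ I[1,3], I[2,2], I[2,3]^2. HN layers by μ_θ (3 steps, strictly decreasing):
  μ^(1)=5; μ^(2)=-1/3; μ^(3)=-1

((0, 1, 0); (1, 1, 1); (0, 2, 2))


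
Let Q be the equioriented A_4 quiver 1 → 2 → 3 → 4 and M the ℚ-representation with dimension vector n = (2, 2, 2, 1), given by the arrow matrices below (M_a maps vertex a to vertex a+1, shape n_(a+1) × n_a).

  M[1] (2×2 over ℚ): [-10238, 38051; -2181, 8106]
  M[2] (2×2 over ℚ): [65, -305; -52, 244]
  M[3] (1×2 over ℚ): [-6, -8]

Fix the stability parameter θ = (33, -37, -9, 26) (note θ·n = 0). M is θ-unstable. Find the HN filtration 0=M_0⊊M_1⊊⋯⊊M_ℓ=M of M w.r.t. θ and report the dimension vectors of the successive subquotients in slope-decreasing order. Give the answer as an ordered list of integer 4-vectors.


Via rank(M_{q-1}∘⋯∘M_p): M ≅ I[1,2], I[1,4], I[3,3].
μ_θ-semistable layers: μ^(1)=26; μ^(2)=-2; μ^(3)=-13/3; μ^(4)=-9

((0, 0, 0, 1); (1, 1, 0, 0); (1, 1, 1, 0); (0, 0, 1, 0))
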